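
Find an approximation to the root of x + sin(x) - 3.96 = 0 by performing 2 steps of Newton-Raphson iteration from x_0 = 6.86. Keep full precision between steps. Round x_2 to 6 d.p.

Newton update: x ← x − f(x)/f'(x).
f'(x) = 1 + cos(x)
x_0 = 6.860000: f = 3.445357, f' = 1.838204 → x_1 = 6.860000 - (3.445357)/(1.838204) = 4.985694
x_1 = 4.985694: f = 0.062810, f' = 1.269915 → x_2 = 4.985694 - (0.062810)/(1.269915) = 4.936234

4.936234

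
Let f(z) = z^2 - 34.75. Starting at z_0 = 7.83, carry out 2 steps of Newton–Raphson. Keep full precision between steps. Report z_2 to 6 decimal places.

5.899574

f'(z) = 2z
z_0 = 7.830000: f = 26.558900, f' = 15.660000 → z_1 = 7.830000 - (26.558900)/(15.660000) = 6.134029
z_1 = 6.134029: f = 2.876316, f' = 12.268059 → z_2 = 6.134029 - (2.876316)/(12.268059) = 5.899574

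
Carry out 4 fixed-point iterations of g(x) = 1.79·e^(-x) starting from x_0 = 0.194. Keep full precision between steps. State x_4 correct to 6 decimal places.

0.545540

x_1 = g(0.194000) = 1.474348
x_2 = g(1.474348) = 0.409781
x_3 = g(0.409781) = 1.188194
x_4 = g(1.188194) = 0.545540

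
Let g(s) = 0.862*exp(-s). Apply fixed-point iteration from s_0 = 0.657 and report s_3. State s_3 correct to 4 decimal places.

0.4967

s_1 = g(0.657000) = 0.446864
s_2 = g(0.446864) = 0.551362
s_3 = g(0.551362) = 0.496654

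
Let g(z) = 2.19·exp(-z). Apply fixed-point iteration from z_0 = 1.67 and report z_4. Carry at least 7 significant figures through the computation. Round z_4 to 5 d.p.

z_1 = g(1.670000) = 0.412261
z_2 = g(0.412261) = 1.450112
z_3 = g(1.450112) = 0.513652
z_4 = g(0.513652) = 1.310292

1.31029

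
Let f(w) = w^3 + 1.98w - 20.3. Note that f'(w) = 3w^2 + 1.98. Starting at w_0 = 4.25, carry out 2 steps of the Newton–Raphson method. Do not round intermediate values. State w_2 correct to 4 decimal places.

2.5912

Newton update: w ← w − f(w)/f'(w).
w_0 = 4.250000: f = 64.880625, f' = 56.167500 → w_1 = 4.250000 - (64.880625)/(56.167500) = 3.094872
w_1 = 3.094872: f = 15.471265, f' = 30.714707 → w_2 = 3.094872 - (15.471265)/(30.714707) = 2.591164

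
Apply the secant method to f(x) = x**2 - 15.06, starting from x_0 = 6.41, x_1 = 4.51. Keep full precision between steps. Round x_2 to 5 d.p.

f(x_0) = 26.028100, f(x_1) = 5.280100
x_2 = 4.510000 - (5.280100)·(4.510000 - 6.410000)/(5.280100 - (26.028100)) = 4.026474; f(x_2) = 1.152496

4.02647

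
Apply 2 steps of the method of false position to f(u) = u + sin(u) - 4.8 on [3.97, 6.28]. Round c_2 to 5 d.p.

f(3.970000) = -1.566856, f(6.280000) = 1.476815
step 1: c = 5.159168, f(c) = -0.542675 < 0 → new bracket [5.159168, 6.280000]
step 2: c = 5.460357, f(c) = -0.072716 < 0 → new bracket [5.460357, 6.280000]

5.46036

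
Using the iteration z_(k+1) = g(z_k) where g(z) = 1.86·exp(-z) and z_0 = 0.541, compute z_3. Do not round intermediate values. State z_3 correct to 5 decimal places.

z_1 = g(0.541000) = 1.082828
z_2 = g(1.082828) = 0.629864
z_3 = g(0.629864) = 0.990756

0.99076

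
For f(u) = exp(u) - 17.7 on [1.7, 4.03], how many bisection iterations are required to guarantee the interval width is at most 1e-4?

Initial width b − a = 4.03 − 1.7 = 2.330000.
After n steps the width is (b−a)/2^n; need (b−a)/2^n ≤ 1e-4.
So n ≥ log₂(2.330000/1e-4) = log₂(23300.0000) ≈ 14.5080.
Hence n = 15.

15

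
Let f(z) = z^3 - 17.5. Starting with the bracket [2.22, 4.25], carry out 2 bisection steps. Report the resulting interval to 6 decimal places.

[2.220000, 2.727500]

f(2.220000) = -6.558952, f(4.250000) = 59.265625 (opposite signs)
step 1: m = 3.235000, f(m) = 16.355003 > 0 → root in [2.220000, 3.235000]
step 2: m = 2.727500, f(m) = 2.790571 > 0 → root in [2.220000, 2.727500]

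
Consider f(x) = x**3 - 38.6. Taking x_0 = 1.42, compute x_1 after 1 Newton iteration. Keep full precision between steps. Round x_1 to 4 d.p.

f'(x) = 3x**2
x_0 = 1.420000: f = -35.736712, f' = 6.049200 → x_1 = 1.420000 - (-35.736712)/(6.049200) = 7.327676

7.3277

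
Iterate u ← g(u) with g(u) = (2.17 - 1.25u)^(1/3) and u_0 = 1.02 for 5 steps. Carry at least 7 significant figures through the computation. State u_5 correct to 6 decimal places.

u_1 = g(1.020000) = 0.963698
u_2 = g(0.963698) = 0.988323
u_3 = g(0.988323) = 0.977705
u_4 = g(0.977705) = 0.982312
u_5 = g(0.982312) = 0.980319

0.980319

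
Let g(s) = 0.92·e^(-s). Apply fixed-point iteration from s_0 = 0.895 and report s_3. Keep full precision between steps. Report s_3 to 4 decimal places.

s_1 = g(0.895000) = 0.375919
s_2 = g(0.375919) = 0.631725
s_3 = g(0.631725) = 0.489140

0.4891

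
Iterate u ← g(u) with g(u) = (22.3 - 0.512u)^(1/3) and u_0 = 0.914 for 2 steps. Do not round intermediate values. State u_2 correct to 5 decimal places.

2.75318

u_1 = g(0.914000) = 2.794890
u_2 = g(2.794890) = 2.753176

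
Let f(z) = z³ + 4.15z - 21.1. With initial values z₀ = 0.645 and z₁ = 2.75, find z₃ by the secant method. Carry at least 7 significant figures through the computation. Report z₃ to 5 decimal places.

f(z_0) = -18.154914, f(z_1) = 11.109375
z_2 = 2.750000 - (11.109375)·(2.750000 - 0.645000)/(11.109375 - (-18.154914)) = 1.950895; f(z_2) = -5.578694
z_3 = 1.950895 - (-5.578694)·(1.950895 - 2.750000)/(-5.578694 - (11.109375)) = 2.218030; f(z_3) = -0.983232

2.21803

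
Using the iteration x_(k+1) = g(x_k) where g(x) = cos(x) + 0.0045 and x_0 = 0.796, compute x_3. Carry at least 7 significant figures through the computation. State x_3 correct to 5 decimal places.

0.72469

x_1 = g(0.796000) = 0.704071
x_2 = g(0.704071) = 0.766714
x_3 = g(0.766714) = 0.724695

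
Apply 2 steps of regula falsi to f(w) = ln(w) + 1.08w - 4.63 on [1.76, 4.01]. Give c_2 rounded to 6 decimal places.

False-position update: c = (a·f(b) − b·f(a))/(f(b) − f(a)); replace the endpoint whose sign matches f(c).
f(1.760000) = -2.163886, f(4.010000) = 1.089591
step 1: c = 3.256474, f(c) = 0.067637 > 0 → new bracket [1.760000, 3.256474]
step 2: c = 3.211116, f(c) = 0.004624 > 0 → new bracket [1.760000, 3.211116]

3.211116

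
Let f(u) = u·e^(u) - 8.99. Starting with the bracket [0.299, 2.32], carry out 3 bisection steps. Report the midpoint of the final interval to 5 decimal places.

f(0.299000) = -8.586796, f(2.320000) = 14.617564 (opposite signs)
step 1: m = 1.309500, f(m) = -4.139192 < 0 → root in [1.309500, 2.320000]
step 2: m = 1.814750, f(m) = 2.151732 > 0 → root in [1.309500, 1.814750]
step 3: m = 1.562125, f(m) = -1.540313 < 0 → root in [1.562125, 1.814750]
Midpoint of [1.562125, 1.814750] = 1.688438

1.68844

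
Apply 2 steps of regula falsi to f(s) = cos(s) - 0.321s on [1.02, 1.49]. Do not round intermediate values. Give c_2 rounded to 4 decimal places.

1.1815

f(1.020000) = 0.195946, f(1.490000) = -0.397582
step 1: c = 1.175165, f(c) = 0.008163 > 0 → new bracket [1.175165, 1.490000]
step 2: c = 1.181499, f(c) = 0.000277 > 0 → new bracket [1.181499, 1.490000]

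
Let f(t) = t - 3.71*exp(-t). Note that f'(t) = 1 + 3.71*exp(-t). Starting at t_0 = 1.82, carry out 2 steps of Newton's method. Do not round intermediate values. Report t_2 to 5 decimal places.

t_0 = 1.820000: f = 1.218884, f' = 1.601116 → t_1 = 1.820000 - (1.218884)/(1.601116) = 1.058728
t_1 = 1.058728: f = -0.228259, f' = 2.286987 → t_2 = 1.058728 - (-0.228259)/(2.286987) = 1.158536

1.15854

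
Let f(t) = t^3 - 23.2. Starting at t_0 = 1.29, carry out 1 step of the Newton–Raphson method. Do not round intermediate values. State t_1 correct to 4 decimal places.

f'(t) = 3t^2
t_0 = 1.290000: f = -21.053311, f' = 4.992300 → t_1 = 1.290000 - (-21.053311)/(4.992300) = 5.507157

5.5072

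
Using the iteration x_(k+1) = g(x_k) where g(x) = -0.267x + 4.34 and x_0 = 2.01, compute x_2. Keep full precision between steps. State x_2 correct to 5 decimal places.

x_1 = g(2.010000) = 3.803330
x_2 = g(3.803330) = 3.324511

3.32451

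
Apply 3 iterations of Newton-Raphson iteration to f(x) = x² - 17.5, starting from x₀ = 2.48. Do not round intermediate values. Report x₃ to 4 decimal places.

4.1835

f'(x) = 2x
x_0 = 2.480000: f = -11.349600, f' = 4.960000 → x_1 = 2.480000 - (-11.349600)/(4.960000) = 4.768226
x_1 = 4.768226: f = 5.235977, f' = 9.536452 → x_2 = 4.768226 - (5.235977)/(9.536452) = 4.219177
x_2 = 4.219177: f = 0.301455, f' = 8.438354 → x_3 = 4.219177 - (0.301455)/(8.438354) = 4.183453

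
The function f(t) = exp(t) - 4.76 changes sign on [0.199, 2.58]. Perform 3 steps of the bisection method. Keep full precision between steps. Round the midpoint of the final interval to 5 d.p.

1.53831

f(0.199000) = -3.539818, f(2.580000) = 8.437138 (opposite signs)
step 1: m = 1.389500, f(m) = -0.747157 < 0 → root in [1.389500, 2.580000]
step 2: m = 1.984750, f(m) = 2.517228 > 0 → root in [1.389500, 1.984750]
step 3: m = 1.687125, f(m) = 0.643922 > 0 → root in [1.389500, 1.687125]
Midpoint of [1.389500, 1.687125] = 1.538312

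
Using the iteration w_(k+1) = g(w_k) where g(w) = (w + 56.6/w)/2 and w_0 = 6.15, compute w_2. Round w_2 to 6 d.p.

7.524828

w_1 = g(6.150000) = 7.676626
w_2 = g(7.676626) = 7.524828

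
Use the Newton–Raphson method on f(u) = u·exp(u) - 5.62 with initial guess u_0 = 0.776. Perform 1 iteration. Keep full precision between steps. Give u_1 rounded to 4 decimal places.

1.7955

f'(u) = (u + 1)·exp(u)
u_0 = 0.776000: f = -3.933935, f' = 3.858829 → u_1 = 0.776000 - (-3.933935)/(3.858829) = 1.795464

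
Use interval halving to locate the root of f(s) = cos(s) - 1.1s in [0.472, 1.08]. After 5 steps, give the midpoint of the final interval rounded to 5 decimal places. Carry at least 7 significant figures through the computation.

f(0.472000) = 0.371461, f(1.080000) = -0.716672 (opposite signs)
step 1: m = 0.776000, f(m) = -0.139879 < 0 → root in [0.472000, 0.776000]
step 2: m = 0.624000, f(m) = 0.125148 > 0 → root in [0.624000, 0.776000]
step 3: m = 0.700000, f(m) = -0.005158 < 0 → root in [0.624000, 0.700000]
step 4: m = 0.662000, f(m) = 0.060564 > 0 → root in [0.662000, 0.700000]
step 5: m = 0.681000, f(m) = 0.027844 > 0 → root in [0.681000, 0.700000]
Midpoint of [0.681000, 0.700000] = 0.690500

0.69050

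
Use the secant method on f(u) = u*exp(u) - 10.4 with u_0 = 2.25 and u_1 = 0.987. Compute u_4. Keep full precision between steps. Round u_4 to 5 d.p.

f(u_0) = 10.947406, f(u_1) = -7.751708
u_2 = 0.987000 - (-7.751708)·(0.987000 - 2.250000)/(-7.751708 - (10.947406)) = 1.510576; f(u_2) = -3.558089
u_3 = 1.510576 - (-3.558089)·(1.510576 - 0.987000)/(-3.558089 - (-7.751708)) = 1.954806; f(u_3) = 3.405906
u_4 = 1.954806 - (3.405906)·(1.954806 - 1.510576)/(3.405906 - (-3.558089)) = 1.737545; f(u_4) = -0.524887

1.73754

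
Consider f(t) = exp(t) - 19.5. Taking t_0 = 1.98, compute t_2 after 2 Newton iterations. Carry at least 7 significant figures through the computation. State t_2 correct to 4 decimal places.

3.1680

f'(t) = exp(t)
t_0 = 1.980000: f = -12.257257, f' = 7.242743 → t_1 = 1.980000 - (-12.257257)/(7.242743) = 3.672350
t_1 = 3.672350: f = 19.844261, f' = 39.344261 → t_2 = 3.672350 - (19.844261)/(39.344261) = 3.167975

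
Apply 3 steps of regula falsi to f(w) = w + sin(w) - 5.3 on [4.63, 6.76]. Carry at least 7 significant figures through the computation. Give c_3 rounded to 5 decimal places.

5.78079

f(4.630000) = -1.666608, f(6.760000) = 1.918951
step 1: c = 5.620048, f(c) = -0.295545 < 0 → new bracket [5.620048, 6.760000]
step 2: c = 5.772185, f(c) = -0.016865 < 0 → new bracket [5.772185, 6.760000]
step 3: c = 5.780791, f(c) = -0.000735 < 0 → new bracket [5.780791, 6.760000]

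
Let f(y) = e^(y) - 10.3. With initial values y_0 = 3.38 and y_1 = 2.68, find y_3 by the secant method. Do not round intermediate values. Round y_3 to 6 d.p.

f(y_0) = 19.070771, f(y_1) = 4.285093
y_2 = 2.680000 - (4.285093)·(2.680000 - 3.380000)/(4.285093 - (19.070771)) = 2.477130; f(y_2) = 1.607046
y_3 = 2.477130 - (1.607046)·(2.477130 - 2.680000)/(1.607046 - (4.285093)) = 2.355392; f(y_3) = 0.242261

2.355392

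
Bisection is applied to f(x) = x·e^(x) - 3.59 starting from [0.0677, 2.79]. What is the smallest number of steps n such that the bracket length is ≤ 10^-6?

Initial width b − a = 2.79 − 0.0677 = 2.722300.
After n steps the width is (b−a)/2^n; need (b−a)/2^n ≤ 10^-6.
So n ≥ log₂(2.722300/10^-6) = log₂(2722300.0000) ≈ 21.3764.
Hence n = 22.

22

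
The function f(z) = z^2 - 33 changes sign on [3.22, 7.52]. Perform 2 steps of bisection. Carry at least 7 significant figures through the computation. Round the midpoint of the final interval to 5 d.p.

f(3.220000) = -22.631600, f(7.520000) = 23.550400 (opposite signs)
step 1: m = 5.370000, f(m) = -4.163100 < 0 → root in [5.370000, 7.520000]
step 2: m = 6.445000, f(m) = 8.538025 > 0 → root in [5.370000, 6.445000]
Midpoint of [5.370000, 6.445000] = 5.907500

5.90750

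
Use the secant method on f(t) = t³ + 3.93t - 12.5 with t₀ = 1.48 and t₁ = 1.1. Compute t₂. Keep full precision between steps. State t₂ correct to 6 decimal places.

1.864199

Secant update: t_(k+1) = t_k − f(t_k)·(t_k − t_(k-1))/(f(t_k) − f(t_(k-1))).
f(t_0) = -3.441808, f(t_1) = -6.846000
t_2 = 1.100000 - (-6.846000)·(1.100000 - 1.480000)/(-6.846000 - (-3.441808)) = 1.864199; f(t_2) = 1.304837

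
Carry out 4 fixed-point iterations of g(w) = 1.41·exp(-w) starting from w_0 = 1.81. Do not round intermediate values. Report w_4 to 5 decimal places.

w_1 = g(1.810000) = 0.230752
w_2 = g(0.230752) = 1.119450
w_3 = g(1.119450) = 0.460308
w_4 = g(0.460308) = 0.889836

0.88984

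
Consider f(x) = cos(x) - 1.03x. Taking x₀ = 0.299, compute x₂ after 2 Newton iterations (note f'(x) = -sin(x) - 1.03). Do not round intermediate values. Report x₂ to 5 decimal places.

Newton update: x ← x − f(x)/f'(x).
x_0 = 0.299000: f = 0.647662, f' = -1.324565 → x_1 = 0.299000 - (0.647662)/(-1.324565) = 0.787962
x_1 = 0.787962: f = -0.106309, f' = -1.738917 → x_2 = 0.787962 - (-0.106309)/(-1.738917) = 0.726827

0.72683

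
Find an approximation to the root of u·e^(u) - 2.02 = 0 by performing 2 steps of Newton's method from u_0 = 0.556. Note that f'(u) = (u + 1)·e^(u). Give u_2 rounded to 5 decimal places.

0.86258

Newton update: u ← u − f(u)/f'(u).
u_0 = 0.556000: f = -1.050512, f' = 2.713172 → u_1 = 0.556000 - (-1.050512)/(2.713172) = 0.943190
u_1 = 0.943190: f = 0.402261, f' = 4.990421 → u_2 = 0.943190 - (0.402261)/(4.990421) = 0.862583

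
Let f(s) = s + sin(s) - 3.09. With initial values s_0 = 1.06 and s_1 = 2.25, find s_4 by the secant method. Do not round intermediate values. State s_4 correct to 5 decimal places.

2.45458

Secant update: s_(k+1) = s_k − f(s_k)·(s_k − s_(k-1))/(f(s_k) − f(s_(k-1))).
f(s_0) = -1.157645, f(s_1) = -0.061927
s_2 = 2.250000 - (-0.061927)·(2.250000 - 1.060000)/(-0.061927 - (-1.157645)) = 2.317255; f(s_2) = -0.038647
s_3 = 2.317255 - (-0.038647)·(2.317255 - 2.250000)/(-0.038647 - (-0.061927)) = 2.428904; f(s_3) = -0.007226
s_4 = 2.428904 - (-0.007226)·(2.428904 - 2.317255)/(-0.007226 - (-0.038647)) = 2.454579; f(s_4) = -0.001190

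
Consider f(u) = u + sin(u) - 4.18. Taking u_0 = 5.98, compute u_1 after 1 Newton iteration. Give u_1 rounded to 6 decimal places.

Newton update: u ← u − f(u)/f'(u).
f'(u) = 1 + cos(u)
u_0 = 5.980000: f = 1.501438, f' = 1.954390 → u_1 = 5.980000 - (1.501438)/(1.954390) = 5.211761

5.211761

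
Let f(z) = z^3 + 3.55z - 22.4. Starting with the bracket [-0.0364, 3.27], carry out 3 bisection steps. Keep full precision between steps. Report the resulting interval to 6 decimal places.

[2.030100, 2.443400]

f(-0.036400) = -22.529268, f(3.270000) = 24.174283 (opposite signs)
step 1: m = 1.616800, f(m) = -12.433977 < 0 → root in [1.616800, 3.270000]
step 2: m = 2.443400, f(m) = 0.861665 > 0 → root in [1.616800, 2.443400]
step 3: m = 2.030100, f(m) = -6.826482 < 0 → root in [2.030100, 2.443400]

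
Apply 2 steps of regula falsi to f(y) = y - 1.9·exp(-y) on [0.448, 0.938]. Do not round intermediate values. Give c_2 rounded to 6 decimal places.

0.830042

False-position update: c = (a·f(b) − b·f(a))/(f(b) − f(a)); replace the endpoint whose sign matches f(c).
f(0.448000) = -0.765919, f(0.938000) = 0.194321
step 1: c = 0.838840, f(c) = 0.017638 > 0 → new bracket [0.448000, 0.838840]
step 2: c = 0.830042, f(c) = 0.001583 > 0 → new bracket [0.448000, 0.830042]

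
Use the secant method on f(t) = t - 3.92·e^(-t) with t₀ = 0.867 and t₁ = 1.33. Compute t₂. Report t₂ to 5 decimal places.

f(t_0) = -0.780224, f(t_1) = 0.293249
t_2 = 1.330000 - (0.293249)·(1.330000 - 0.867000)/(0.293249 - (-0.780224)) = 1.203519; f(t_2) = 0.026984

1.20352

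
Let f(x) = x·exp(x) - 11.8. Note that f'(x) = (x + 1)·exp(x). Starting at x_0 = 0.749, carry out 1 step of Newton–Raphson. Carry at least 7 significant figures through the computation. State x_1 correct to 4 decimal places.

x_0 = 0.749000: f = -10.215952, f' = 3.698932 → x_1 = 0.749000 - (-10.215952)/(3.698932) = 3.510865

3.5109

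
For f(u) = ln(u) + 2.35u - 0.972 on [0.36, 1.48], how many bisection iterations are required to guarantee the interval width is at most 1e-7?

Initial width b − a = 1.48 − 0.36 = 1.120000.
After n steps the width is (b−a)/2^n; need (b−a)/2^n ≤ 1e-7.
So n ≥ log₂(1.120000/1e-7) = log₂(11200000.0000) ≈ 23.4170.
Hence n = 24.

24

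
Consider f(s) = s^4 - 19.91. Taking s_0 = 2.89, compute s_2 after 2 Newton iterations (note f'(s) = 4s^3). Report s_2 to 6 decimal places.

2.152442

Newton update: s ← s − f(s)/f'(s).
s_0 = 2.890000: f = 49.847574, f' = 96.550276 → s_1 = 2.890000 - (49.847574)/(96.550276) = 2.373714
s_1 = 2.373714: f = 11.837785, f' = 53.498925 → s_2 = 2.373714 - (11.837785)/(53.498925) = 2.152442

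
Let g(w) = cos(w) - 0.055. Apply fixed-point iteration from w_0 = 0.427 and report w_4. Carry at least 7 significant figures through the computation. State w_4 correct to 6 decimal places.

w_1 = g(0.427000) = 0.855212
w_2 = g(0.855212) = 0.601058
w_3 = g(0.601058) = 0.769738
w_4 = g(0.769738) = 0.663093

0.663093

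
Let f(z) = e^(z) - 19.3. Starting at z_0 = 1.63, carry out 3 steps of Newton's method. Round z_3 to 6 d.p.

Newton update: z ← z − f(z)/f'(z).
f'(z) = e^(z)
z_0 = 1.630000: f = -14.196125, f' = 5.103875 → z_1 = 1.630000 - (-14.196125)/(5.103875) = 4.411441
z_1 = 4.411441: f = 63.088081, f' = 82.388081 → z_2 = 4.411441 - (63.088081)/(82.388081) = 3.645698
z_2 = 3.645698: f = 19.009502, f' = 38.309502 → z_3 = 3.645698 - (19.009502)/(38.309502) = 3.149489

3.149489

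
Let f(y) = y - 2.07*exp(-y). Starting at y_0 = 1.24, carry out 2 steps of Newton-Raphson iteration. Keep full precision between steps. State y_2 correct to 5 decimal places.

f'(y) = 1 + 2.07*exp(-y)
y_0 = 1.240000: f = 0.640975, f' = 1.599025 → y_1 = 1.240000 - (0.640975)/(1.599025) = 0.839147
y_1 = 0.839147: f = -0.055257, f' = 1.894404 → y_2 = 0.839147 - (-0.055257)/(1.894404) = 0.868315

0.86832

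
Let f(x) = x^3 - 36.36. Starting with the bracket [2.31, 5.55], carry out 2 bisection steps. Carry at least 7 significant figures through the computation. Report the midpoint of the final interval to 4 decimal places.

f(2.310000) = -24.033609, f(5.550000) = 134.593875 (opposite signs)
step 1: m = 3.930000, f(m) = 24.338457 > 0 → root in [2.310000, 3.930000]
step 2: m = 3.120000, f(m) = -5.988672 < 0 → root in [3.120000, 3.930000]
Midpoint of [3.120000, 3.930000] = 3.525000

3.5250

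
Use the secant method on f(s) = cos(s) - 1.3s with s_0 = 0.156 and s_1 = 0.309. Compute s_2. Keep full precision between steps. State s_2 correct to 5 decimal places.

0.66905

f(s_0) = 0.785057, f(s_1) = 0.550938
s_2 = 0.309000 - (0.550938)·(0.309000 - 0.156000)/(0.550938 - (0.785057)) = 0.669046; f(s_2) = -0.085347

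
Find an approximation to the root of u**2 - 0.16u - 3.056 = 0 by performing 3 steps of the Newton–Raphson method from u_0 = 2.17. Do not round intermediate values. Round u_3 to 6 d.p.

f'(u) = 2u - 0.16
u_0 = 2.170000: f = 1.305700, f' = 4.180000 → u_1 = 2.170000 - (1.305700)/(4.180000) = 1.857632
u_1 = 1.857632: f = 0.097574, f' = 3.555263 → u_2 = 1.857632 - (0.097574)/(3.555263) = 1.830187
u_2 = 1.830187: f = 0.000753, f' = 3.500373 → u_3 = 1.830187 - (0.000753)/(3.500373) = 1.829971

1.829971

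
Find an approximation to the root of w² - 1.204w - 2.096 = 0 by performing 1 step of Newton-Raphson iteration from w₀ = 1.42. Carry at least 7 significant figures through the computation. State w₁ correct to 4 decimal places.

2.5137

f'(w) = 2w - 1.204
w_0 = 1.420000: f = -1.789280, f' = 1.636000 → w_1 = 1.420000 - (-1.789280)/(1.636000) = 2.513692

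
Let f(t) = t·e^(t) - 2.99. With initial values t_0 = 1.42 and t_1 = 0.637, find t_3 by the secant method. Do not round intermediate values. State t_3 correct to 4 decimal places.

1.0885

f(t_0) = 2.884711, f(t_1) = -1.785560
t_2 = 0.637000 - (-1.785560)·(0.637000 - 1.420000)/(-1.785560 - (2.884711)) = 0.936360; f(t_2) = -0.601644
t_3 = 0.936360 - (-0.601644)·(0.936360 - 0.637000)/(-0.601644 - (-1.785560)) = 1.088489; f(t_3) = 0.242579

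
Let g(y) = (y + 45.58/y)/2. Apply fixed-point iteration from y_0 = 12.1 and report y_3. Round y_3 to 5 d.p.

y_1 = g(12.100000) = 7.933471
y_2 = g(7.933471) = 6.839375
y_3 = g(6.839375) = 6.751863

6.75186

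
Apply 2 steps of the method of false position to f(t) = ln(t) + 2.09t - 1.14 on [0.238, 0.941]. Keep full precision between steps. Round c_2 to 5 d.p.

0.71805

f(0.238000) = -2.078065, f(0.941000) = 0.765878
step 1: c = 0.751681, f(c) = 0.145570 > 0 → new bracket [0.238000, 0.751681]
step 2: c = 0.718053, f(c) = 0.029519 > 0 → new bracket [0.238000, 0.718053]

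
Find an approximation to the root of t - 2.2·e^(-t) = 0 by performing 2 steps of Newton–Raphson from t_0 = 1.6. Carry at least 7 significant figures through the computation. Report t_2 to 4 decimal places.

0.8948

f'(t) = 1 + 2.2·e^(-t)
t_0 = 1.600000: f = 1.155828, f' = 1.444172 → t_1 = 1.600000 - (1.155828)/(1.444172) = 0.799661
t_1 = 0.799661: f = -0.189198, f' = 1.988859 → t_2 = 0.799661 - (-0.189198)/(1.988859) = 0.894790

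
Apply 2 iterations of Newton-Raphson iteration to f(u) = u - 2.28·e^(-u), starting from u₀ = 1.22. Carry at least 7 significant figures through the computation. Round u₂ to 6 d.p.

f'(u) = 1 + 2.28·e^(-u)
u_0 = 1.220000: f = 0.546875, f' = 1.673125 → u_1 = 1.220000 - (0.546875)/(1.673125) = 0.893141
u_1 = 0.893141: f = -0.040217, f' = 1.933358 → u_2 = 0.893141 - (-0.040217)/(1.933358) = 0.913943

0.913943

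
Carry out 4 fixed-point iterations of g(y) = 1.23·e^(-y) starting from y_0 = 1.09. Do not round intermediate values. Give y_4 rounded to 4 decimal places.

y_1 = g(1.090000) = 0.413546
y_2 = g(0.413546) = 0.813400
y_3 = g(0.813400) = 0.545318
y_4 = g(0.545318) = 0.712979

0.7130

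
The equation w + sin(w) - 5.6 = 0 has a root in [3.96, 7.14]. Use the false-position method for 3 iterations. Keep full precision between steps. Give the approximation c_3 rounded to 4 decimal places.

5.9383

f(3.960000) = -2.370058, f(7.140000) = 2.295761
step 1: c = 5.575319, f(c) = -0.674895 < 0 → new bracket [5.575319, 7.140000]
step 2: c = 5.930795, f(c) = -0.014348 < 0 → new bracket [5.930795, 7.140000]
step 3: c = 5.938305, f(c) = 0.000221 > 0 → new bracket [5.930795, 5.938305]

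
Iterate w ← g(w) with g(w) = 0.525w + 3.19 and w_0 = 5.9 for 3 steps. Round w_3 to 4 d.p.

w_1 = g(5.900000) = 6.287500
w_2 = g(6.287500) = 6.490937
w_3 = g(6.490937) = 6.597742

6.5977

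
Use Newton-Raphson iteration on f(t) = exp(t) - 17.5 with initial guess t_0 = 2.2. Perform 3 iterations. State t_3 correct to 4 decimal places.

2.8628

f'(t) = exp(t)
t_0 = 2.200000: f = -8.474987, f' = 9.025013 → t_1 = 2.200000 - (-8.474987)/(9.025013) = 3.139055
t_1 = 3.139055: f = 5.582050, f' = 23.082050 → t_2 = 3.139055 - (5.582050)/(23.082050) = 2.897220
t_2 = 2.897220: f = 0.623694, f' = 18.123694 → t_3 = 2.897220 - (0.623694)/(18.123694) = 2.862807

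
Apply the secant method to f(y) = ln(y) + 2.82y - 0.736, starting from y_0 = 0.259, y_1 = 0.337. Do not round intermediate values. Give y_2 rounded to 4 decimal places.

Secant update: y_(k+1) = y_k − f(y_k)·(y_k − y_(k-1))/(f(y_k) − f(y_(k-1))).
f(y_0) = -1.356547, f(y_1) = -0.873332
y_2 = 0.337000 - (-0.873332)·(0.337000 - 0.259000)/(-0.873332 - (-1.356547)) = 0.477972; f(y_2) = -0.126320

0.4780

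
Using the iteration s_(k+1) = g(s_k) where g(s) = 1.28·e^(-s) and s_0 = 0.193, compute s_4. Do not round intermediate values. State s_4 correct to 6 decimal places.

s_1 = g(0.193000) = 1.055337
s_2 = g(1.055337) = 0.445536
s_3 = g(0.445536) = 0.819815
s_4 = g(0.819815) = 0.563857

0.563857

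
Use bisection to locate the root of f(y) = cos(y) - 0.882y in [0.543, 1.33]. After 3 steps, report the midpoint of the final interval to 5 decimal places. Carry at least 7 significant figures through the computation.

f(0.543000) = 0.377236, f(1.330000) = -0.934584 (opposite signs)
step 1: m = 0.936500, f(m) = -0.233382 < 0 → root in [0.543000, 0.936500]
step 2: m = 0.739750, f(m) = 0.086178 > 0 → root in [0.739750, 0.936500]
step 3: m = 0.838125, f(m) = -0.070368 < 0 → root in [0.739750, 0.838125]
Midpoint of [0.739750, 0.838125] = 0.788938

0.78894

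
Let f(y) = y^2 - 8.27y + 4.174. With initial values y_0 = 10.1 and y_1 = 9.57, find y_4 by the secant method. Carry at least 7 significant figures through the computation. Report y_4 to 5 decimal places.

7.73377

f(y_0) = 22.657000, f(y_1) = 16.615000
y_2 = 9.570000 - (16.615000)·(9.570000 - 10.100000)/(16.615000 - (22.657000)) = 8.112544; f(y_2) = 2.896630
y_3 = 8.112544 - (2.896630)·(8.112544 - 9.570000)/(2.896630 - (16.615000)) = 7.804802; f(y_3) = 0.543225
y_4 = 7.804802 - (0.543225)·(7.804802 - 8.112544)/(0.543225 - (2.896630)) = 7.733768; f(y_4) = 0.026906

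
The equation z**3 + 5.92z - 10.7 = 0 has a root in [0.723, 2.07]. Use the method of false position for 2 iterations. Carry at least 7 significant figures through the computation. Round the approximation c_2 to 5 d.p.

1.33623

False-position update: c = (a·f(b) − b·f(a))/(f(b) − f(a)); replace the endpoint whose sign matches f(c).
f(0.723000) = -6.041907, f(2.070000) = 10.424143
step 1: c = 1.217256, f(c) = -1.690219 < 0 → new bracket [1.217256, 2.070000]
step 2: c = 1.336233, f(c) = -0.403635 < 0 → new bracket [1.336233, 2.070000]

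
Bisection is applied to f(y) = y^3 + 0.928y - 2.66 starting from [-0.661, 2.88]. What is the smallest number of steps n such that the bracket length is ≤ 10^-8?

Initial width b − a = 2.88 − -0.661 = 3.541000.
After n steps the width is (b−a)/2^n; need (b−a)/2^n ≤ 10^-8.
So n ≥ log₂(3.541000/10^-8) = log₂(354100000.0000) ≈ 28.3996.
Hence n = 29.

29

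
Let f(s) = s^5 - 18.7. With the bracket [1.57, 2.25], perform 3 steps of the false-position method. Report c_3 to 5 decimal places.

False-position update: c = (a·f(b) − b·f(a))/(f(b) − f(a)); replace the endpoint whose sign matches f(c).
f(1.570000) = -9.161101, f(2.250000) = 38.965039
step 1: c = 1.699442, f(c) = -4.524713 < 0 → new bracket [1.699442, 2.250000]
step 2: c = 1.756723, f(c) = -1.969228 < 0 → new bracket [1.756723, 2.250000]
step 3: c = 1.780453, f(c) = -0.808272 < 0 → new bracket [1.780453, 2.250000]

1.78045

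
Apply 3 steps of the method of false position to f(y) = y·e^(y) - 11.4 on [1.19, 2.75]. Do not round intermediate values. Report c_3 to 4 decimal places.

f(1.190000) = -7.488373, f(2.750000) = 31.617238
step 1: c = 1.488726, f(c) = -4.802791 < 0 → new bracket [1.488726, 2.750000]
step 2: c = 1.655053, f(c) = -2.738516 < 0 → new bracket [1.655053, 2.750000]
step 3: c = 1.742332, f(c) = -1.450163 < 0 → new bracket [1.742332, 2.750000]

1.7423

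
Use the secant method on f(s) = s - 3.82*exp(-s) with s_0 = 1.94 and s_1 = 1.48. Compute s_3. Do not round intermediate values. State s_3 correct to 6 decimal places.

1.181729

Secant update: s_(k+1) = s_k − f(s_k)·(s_k − s_(k-1))/(f(s_k) − f(s_(k-1))).
f(s_0) = 1.391051, f(s_1) = 0.610424
s_2 = 1.480000 - (0.610424)·(1.480000 - 1.940000)/(0.610424 - (1.391051)) = 1.120295; f(s_2) = -0.125725
s_3 = 1.120295 - (-0.125725)·(1.120295 - 1.480000)/(-0.125725 - (0.610424)) = 1.181729; f(s_3) = 0.009951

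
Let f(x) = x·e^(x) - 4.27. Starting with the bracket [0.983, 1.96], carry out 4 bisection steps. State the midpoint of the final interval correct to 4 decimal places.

1.2578

f(0.983000) = -1.642970, f(1.960000) = 9.644681 (opposite signs)
step 1: m = 1.471500, f(m) = 2.139507 > 0 → root in [0.983000, 1.471500]
step 2: m = 1.227250, f(m) = -0.082827 < 0 → root in [1.227250, 1.471500]
step 3: m = 1.349375, f(m) = 0.931861 > 0 → root in [1.227250, 1.349375]
step 4: m = 1.288312, f(m) = 0.402273 > 0 → root in [1.227250, 1.288312]
Midpoint of [1.227250, 1.288312] = 1.257781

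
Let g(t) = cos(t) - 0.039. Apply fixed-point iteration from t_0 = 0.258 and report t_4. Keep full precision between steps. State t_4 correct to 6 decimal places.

t_1 = g(0.258000) = 0.927902
t_2 = g(0.927902) = 0.560514
t_3 = g(0.560514) = 0.807982
t_4 = g(0.807982) = 0.651959

0.651959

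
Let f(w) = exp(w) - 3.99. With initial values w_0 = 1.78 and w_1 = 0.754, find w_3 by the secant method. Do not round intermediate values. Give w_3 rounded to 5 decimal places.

f(w_0) = 1.939856, f(w_1) = -1.864515
w_2 = 0.754000 - (-1.864515)·(0.754000 - 1.780000)/(-1.864515 - (1.939856)) = 1.256841; f(w_2) = -0.475699
w_3 = 1.256841 - (-0.475699)·(1.256841 - 0.754000)/(-0.475699 - (-1.864515)) = 1.429074; f(w_3) = 0.184833

1.42907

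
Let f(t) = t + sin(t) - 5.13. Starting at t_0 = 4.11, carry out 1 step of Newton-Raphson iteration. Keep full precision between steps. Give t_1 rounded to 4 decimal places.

8.3648

f'(t) = 1 + cos(t)
t_0 = 4.110000: f = -1.843984, f' = 0.433387 → t_1 = 4.110000 - (-1.843984)/(0.433387) = 8.364817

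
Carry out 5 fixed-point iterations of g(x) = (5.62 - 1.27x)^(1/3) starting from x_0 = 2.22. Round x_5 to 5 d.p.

1.54129

x_1 = g(2.220000) = 1.409560
x_2 = g(1.409560) = 1.564567
x_3 = g(1.564567) = 1.537288
x_4 = g(1.537288) = 1.542159
x_5 = g(1.542159) = 1.541291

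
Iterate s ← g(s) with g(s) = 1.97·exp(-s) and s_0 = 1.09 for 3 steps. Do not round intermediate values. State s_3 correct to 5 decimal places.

s_1 = g(1.090000) = 0.662346
s_2 = g(0.662346) = 1.015811
s_3 = g(1.015811) = 0.713354

0.71335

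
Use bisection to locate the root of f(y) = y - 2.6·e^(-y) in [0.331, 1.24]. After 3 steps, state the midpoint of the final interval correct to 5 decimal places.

f(0.331000) = -1.536333, f(1.240000) = 0.487601 (opposite signs)
step 1: m = 0.785500, f(m) = -0.399818 < 0 → root in [0.785500, 1.240000]
step 2: m = 1.012750, f(m) = 0.068381 > 0 → root in [0.785500, 1.012750]
step 3: m = 0.899125, f(m) = -0.158881 < 0 → root in [0.899125, 1.012750]
Midpoint of [0.899125, 1.012750] = 0.955937

0.95594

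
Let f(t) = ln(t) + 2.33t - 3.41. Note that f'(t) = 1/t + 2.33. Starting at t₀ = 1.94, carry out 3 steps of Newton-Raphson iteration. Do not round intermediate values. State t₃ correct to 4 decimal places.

1.3384

Newton update: t ← t − f(t)/f'(t).
t_0 = 1.940000: f = 1.772888, f' = 2.845464 → t_1 = 1.940000 - (1.772888)/(2.845464) = 1.316942
t_1 = 1.316942: f = -0.066212, f' = 3.089335 → t_2 = 1.316942 - (-0.066212)/(3.089335) = 1.338375
t_2 = 1.338375: f = -0.000131, f' = 3.077175 → t_3 = 1.338375 - (-0.000131)/(3.077175) = 1.338417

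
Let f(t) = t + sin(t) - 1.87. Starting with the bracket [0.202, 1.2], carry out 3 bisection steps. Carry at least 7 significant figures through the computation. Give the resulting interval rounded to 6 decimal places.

f(0.202000) = -1.467371, f(1.200000) = 0.262039 (opposite signs)
step 1: m = 0.701000, f(m) = -0.524018 < 0 → root in [0.701000, 1.200000]
step 2: m = 0.950500, f(m) = -0.105794 < 0 → root in [0.950500, 1.200000]
step 3: m = 1.075250, f(m) = 0.084959 > 0 → root in [0.950500, 1.075250]

[0.950500, 1.075250]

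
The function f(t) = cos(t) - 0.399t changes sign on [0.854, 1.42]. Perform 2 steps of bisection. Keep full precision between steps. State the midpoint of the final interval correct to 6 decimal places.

1.066250

f(0.854000) = 0.316227, f(1.420000) = -0.416355 (opposite signs)
step 1: m = 1.137000, f(m) = -0.033344 < 0 → root in [0.854000, 1.137000]
step 2: m = 0.995500, f(m) = 0.146879 > 0 → root in [0.995500, 1.137000]
Midpoint of [0.995500, 1.137000] = 1.066250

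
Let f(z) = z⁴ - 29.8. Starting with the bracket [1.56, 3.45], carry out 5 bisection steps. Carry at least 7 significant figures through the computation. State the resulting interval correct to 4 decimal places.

f(1.560000) = -23.877591, f(3.450000) = 111.869506 (opposite signs)
step 1: m = 2.505000, f(m) = 9.575939 > 0 → root in [1.560000, 2.505000]
step 2: m = 2.032500, f(m) = -12.734374 < 0 → root in [2.032500, 2.505000]
step 3: m = 2.268750, f(m) = -3.306059 < 0 → root in [2.268750, 2.505000]
step 4: m = 2.386875, f(m) = 2.657772 > 0 → root in [2.268750, 2.386875]
step 5: m = 2.327812, f(m) = -0.437571 < 0 → root in [2.327812, 2.386875]

[2.3278, 2.3869]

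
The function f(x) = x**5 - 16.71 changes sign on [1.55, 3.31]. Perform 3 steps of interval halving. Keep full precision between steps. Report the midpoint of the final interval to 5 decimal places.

1.66000

f(1.550000) = -7.763390, f(3.310000) = 380.609581 (opposite signs)
step 1: m = 2.430000, f(m) = 68.018861 > 0 → root in [1.550000, 2.430000]
step 2: m = 1.990000, f(m) = 14.497960 > 0 → root in [1.550000, 1.990000]
step 3: m = 1.770000, f(m) = 0.662660 > 0 → root in [1.550000, 1.770000]
Midpoint of [1.550000, 1.770000] = 1.660000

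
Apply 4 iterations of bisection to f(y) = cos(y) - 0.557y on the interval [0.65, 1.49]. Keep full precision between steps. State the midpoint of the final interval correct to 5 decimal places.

0.99125

f(0.650000) = 0.434034, f(1.490000) = -0.749222 (opposite signs)
step 1: m = 1.070000, f(m) = -0.115866 < 0 → root in [0.650000, 1.070000]
step 2: m = 0.860000, f(m) = 0.173417 > 0 → root in [0.860000, 1.070000]
step 3: m = 0.965000, f(m) = 0.031912 > 0 → root in [0.965000, 1.070000]
step 4: m = 1.017500, f(m) = -0.041253 < 0 → root in [0.965000, 1.017500]
Midpoint of [0.965000, 1.017500] = 0.991250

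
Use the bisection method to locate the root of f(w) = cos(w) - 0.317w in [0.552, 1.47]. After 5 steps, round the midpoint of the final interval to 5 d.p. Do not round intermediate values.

1.19747

f(0.552000) = 0.676493, f(1.470000) = -0.365364 (opposite signs)
step 1: m = 1.011000, f(m) = 0.210527 > 0 → root in [1.011000, 1.470000]
step 2: m = 1.240500, f(m) = -0.068915 < 0 → root in [1.011000, 1.240500]
step 3: m = 1.125750, f(m) = 0.073637 > 0 → root in [1.125750, 1.240500]
step 4: m = 1.183125, f(m) = 0.002983 > 0 → root in [1.183125, 1.240500]
step 5: m = 1.211812, f(m) = -0.032822 < 0 → root in [1.183125, 1.211812]
Midpoint of [1.183125, 1.211812] = 1.197469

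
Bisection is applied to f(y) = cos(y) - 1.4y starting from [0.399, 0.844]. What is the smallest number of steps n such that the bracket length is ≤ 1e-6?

Initial width b − a = 0.844 − 0.399 = 0.445000.
After n steps the width is (b−a)/2^n; need (b−a)/2^n ≤ 1e-6.
So n ≥ log₂(0.445000/1e-6) = log₂(445000.0000) ≈ 18.7634.
Hence n = 19.

19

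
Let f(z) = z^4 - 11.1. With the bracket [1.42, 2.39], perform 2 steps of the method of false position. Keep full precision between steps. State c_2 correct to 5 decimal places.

1.76181

f(1.420000) = -7.034131, f(2.390000) = 21.528086
step 1: c = 1.658886, f(c) = -3.527036 < 0 → new bracket [1.658886, 2.390000]
step 2: c = 1.761805, f(c) = -1.465441 < 0 → new bracket [1.761805, 2.390000]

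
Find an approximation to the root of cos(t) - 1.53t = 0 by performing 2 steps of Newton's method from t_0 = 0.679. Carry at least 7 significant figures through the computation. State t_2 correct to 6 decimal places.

0.555366

Newton update: t ← t − f(t)/f'(t).
f'(t) = -sin(t) - 1.53
t_0 = 0.679000: f = -0.260669, f' = -2.158015 → t_1 = 0.679000 - (-0.260669)/(-2.158015) = 0.558209
t_1 = 0.558209: f = -0.005855, f' = -2.059668 → t_2 = 0.558209 - (-0.005855)/(-2.059668) = 0.555366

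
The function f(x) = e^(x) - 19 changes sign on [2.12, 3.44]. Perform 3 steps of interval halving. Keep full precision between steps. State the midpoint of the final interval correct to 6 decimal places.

2.862500

f(2.120000) = -10.668863, f(3.440000) = 12.186958 (opposite signs)
step 1: m = 2.780000, f(m) = -2.880979 < 0 → root in [2.780000, 3.440000]
step 2: m = 3.110000, f(m) = 3.421044 > 0 → root in [2.780000, 3.110000]
step 3: m = 2.945000, f(m) = 0.010662 > 0 → root in [2.780000, 2.945000]
Midpoint of [2.780000, 2.945000] = 2.862500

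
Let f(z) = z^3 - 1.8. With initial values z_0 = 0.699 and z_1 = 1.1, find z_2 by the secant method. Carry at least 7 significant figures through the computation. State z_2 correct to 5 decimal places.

1.29007

f(z_0) = -1.458468, f(z_1) = -0.469000
z_2 = 1.100000 - (-0.469000)·(1.100000 - 0.699000)/(-0.469000 - (-1.458468)) = 1.290071; f(z_2) = 0.347043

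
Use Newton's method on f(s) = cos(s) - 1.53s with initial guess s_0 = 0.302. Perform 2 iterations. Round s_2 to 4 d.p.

0.5554

f'(s) = -sin(s) - 1.53
s_0 = 0.302000: f = 0.492684, f' = -1.827430 → s_1 = 0.302000 - (0.492684)/(-1.827430) = 0.571605
s_1 = 0.571605: f = -0.033521, f' = -2.070982 → s_2 = 0.571605 - (-0.033521)/(-2.070982) = 0.555419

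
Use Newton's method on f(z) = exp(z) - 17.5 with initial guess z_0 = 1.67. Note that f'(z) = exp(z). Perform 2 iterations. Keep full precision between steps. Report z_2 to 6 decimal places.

3.296489

z_0 = 1.670000: f = -12.187832, f' = 5.312168 → z_1 = 1.670000 - (-12.187832)/(5.312168) = 3.964324
z_1 = 3.964324: f = 35.184624, f' = 52.684624 → z_2 = 3.964324 - (35.184624)/(52.684624) = 3.296489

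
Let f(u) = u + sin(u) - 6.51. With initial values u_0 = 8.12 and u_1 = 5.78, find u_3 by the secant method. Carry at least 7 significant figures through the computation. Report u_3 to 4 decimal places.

Secant update: u_(k+1) = u_k − f(u_k)·(u_k − u_(k-1))/(f(u_k) − f(u_(k-1))).
f(u_0) = 2.574825, f(u_1) = -1.212218
u_2 = 5.780000 - (-1.212218)·(5.780000 - 8.120000)/(-1.212218 - (2.574825)) = 6.529025; f(u_2) = 0.262396
u_3 = 6.529025 - (0.262396)·(6.529025 - 5.780000)/(0.262396 - (-1.212218)) = 6.395742; f(u_3) = -0.001939

6.3957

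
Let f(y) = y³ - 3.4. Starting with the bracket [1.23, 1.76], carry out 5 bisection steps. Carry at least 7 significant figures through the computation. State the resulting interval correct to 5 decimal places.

[1.49500, 1.51156]

f(1.230000) = -1.539133, f(1.760000) = 2.051776 (opposite signs)
step 1: m = 1.495000, f(m) = -0.058638 < 0 → root in [1.495000, 1.760000]
step 2: m = 1.627500, f(m) = 0.910851 > 0 → root in [1.495000, 1.627500]
step 3: m = 1.561250, f(m) = 0.405549 > 0 → root in [1.495000, 1.561250]
step 4: m = 1.528125, f(m) = 0.168426 > 0 → root in [1.495000, 1.528125]
step 5: m = 1.511563, f(m) = 0.053650 > 0 → root in [1.495000, 1.511563]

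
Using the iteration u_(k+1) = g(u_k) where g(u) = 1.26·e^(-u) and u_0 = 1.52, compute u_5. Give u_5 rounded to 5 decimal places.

0.57964

u_1 = g(1.520000) = 0.275577
u_2 = g(0.275577) = 0.956509
u_3 = g(0.956509) = 0.484132
u_4 = g(0.484132) = 0.776452
u_5 = g(0.776452) = 0.579645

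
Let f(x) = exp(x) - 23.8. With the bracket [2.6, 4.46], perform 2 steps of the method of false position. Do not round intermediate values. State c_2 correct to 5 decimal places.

f(2.600000) = -10.336262, f(4.460000) = 62.687509
step 1: c = 2.863277, f(c) = -6.281165 < 0 → new bracket [2.863277, 4.460000]
step 2: c = 3.008695, f(c) = -3.539068 < 0 → new bracket [3.008695, 4.460000]

3.00869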